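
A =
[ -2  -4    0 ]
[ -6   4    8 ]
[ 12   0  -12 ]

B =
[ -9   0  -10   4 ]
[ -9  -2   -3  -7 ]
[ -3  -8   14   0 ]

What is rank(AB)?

2

First compute AB:
[[ 54,   8,  32,  20],
 [ -6, -72, 160, -52],
 [-72,  96, -288,  48]]
Now row reduce the product.
R2 ← R2 + (1/9)·R1: [0, -640/9, 1472/9, -448/9]
R3 ← R3 + (4/3)·R1: [0, 320/3, -736/3, 224/3]
R3 ← R3 + (3/2)·R2: [0, 0, 0, 0]
2 nonzero rows, so rank(AB) = 2.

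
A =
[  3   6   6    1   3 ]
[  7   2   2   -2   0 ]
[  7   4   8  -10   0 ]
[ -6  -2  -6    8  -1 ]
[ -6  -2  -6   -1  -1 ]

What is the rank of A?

Row reduce to echelon form.
R2 ← R2 − (7/3)·R1: [0, -12, -12, -13/3, -7]
R3 ← R3 − (7/3)·R1: [0, -10, -6, -37/3, -7]
R4 ← R4 + (2)·R1: [0, 10, 6, 10, 5]
R5 ← R5 + (2)·R1: [0, 10, 6, 1, 5]
R3 ← R3 − (5/6)·R2: [0, 0, 4, -157/18, -7/6]
R4 ← R4 + (5/6)·R2: [0, 0, -4, 115/18, -5/6]
R5 ← R5 + (5/6)·R2: [0, 0, -4, -47/18, -5/6]
R4 ← R4 + R3: [0, 0, 0, -7/3, -2]
R5 ← R5 + R3: [0, 0, 0, -34/3, -2]
R5 ← R5 − (34/7)·R4: [0, 0, 0, 0, 54/7]
Echelon form has 5 nonzero rows, so rank(A) = 5.

5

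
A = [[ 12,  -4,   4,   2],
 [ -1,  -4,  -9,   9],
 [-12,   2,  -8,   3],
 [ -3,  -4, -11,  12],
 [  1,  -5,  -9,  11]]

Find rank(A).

Row reduce to echelon form.
R2 ← R2 + (1/12)·R1: [0, -13/3, -26/3, 55/6]
R3 ← R3 + R1: [0, -2, -4, 5]
R4 ← R4 + (1/4)·R1: [0, -5, -10, 25/2]
R5 ← R5 − (1/12)·R1: [0, -14/3, -28/3, 65/6]
R3 ← R3 − (6/13)·R2: [0, 0, 0, 10/13]
R4 ← R4 − (15/13)·R2: [0, 0, 0, 25/13]
R5 ← R5 − (14/13)·R2: [0, 0, 0, 25/26]
R4 ← R4 − (5/2)·R3: [0, 0, 0, 0]
R5 ← R5 − (5/4)·R3: [0, 0, 0, 0]
Echelon form has 3 nonzero rows, so rank(A) = 3.

3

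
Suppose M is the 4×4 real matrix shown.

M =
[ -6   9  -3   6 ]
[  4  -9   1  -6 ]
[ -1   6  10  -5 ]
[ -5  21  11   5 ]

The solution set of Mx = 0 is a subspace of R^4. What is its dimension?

Row reduce to echelon form.
R2 ← R2 + (2/3)·R1: [0, -3, -1, -2]
R3 ← R3 − (1/6)·R1: [0, 9/2, 21/2, -6]
R4 ← R4 − (5/6)·R1: [0, 27/2, 27/2, 0]
R3 ← R3 + (3/2)·R2: [0, 0, 9, -9]
R4 ← R4 + (9/2)·R2: [0, 0, 9, -9]
R4 ← R4 − R3: [0, 0, 0, 0]
3 nonzero rows, so rank(M) = 3.
M has 4 columns; by rank–nullity, nullity = 4 − 3 = 1.

1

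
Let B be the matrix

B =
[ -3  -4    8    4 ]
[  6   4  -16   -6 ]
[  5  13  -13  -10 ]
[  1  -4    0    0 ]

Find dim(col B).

3

Row reduce to echelon form.
R2 ← R2 + (2)·R1: [0, -4, 0, 2]
R3 ← R3 + (5/3)·R1: [0, 19/3, 1/3, -10/3]
R4 ← R4 + (1/3)·R1: [0, -16/3, 8/3, 4/3]
R3 ← R3 + (19/12)·R2: [0, 0, 1/3, -1/6]
R4 ← R4 − (4/3)·R2: [0, 0, 8/3, -4/3]
R4 ← R4 − (8)·R3: [0, 0, 0, 0]
Echelon form has 3 nonzero rows, so rank(B) = 3.
The column space has dimension equal to the rank: 3.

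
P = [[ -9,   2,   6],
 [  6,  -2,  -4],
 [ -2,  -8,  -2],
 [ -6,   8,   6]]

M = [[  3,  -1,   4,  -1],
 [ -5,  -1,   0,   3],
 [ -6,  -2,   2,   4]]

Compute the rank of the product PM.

2

First compute PM:
[[-73,  -5, -24,  39],
 [ 52,   4,  16, -28],
 [ 46,  14, -12, -30],
 [-94, -14, -12,  54]]
Now row reduce the product.
R2 ← R2 + (52/73)·R1: [0, 32/73, -80/73, -16/73]
R3 ← R3 + (46/73)·R1: [0, 792/73, -1980/73, -396/73]
R4 ← R4 − (94/73)·R1: [0, -552/73, 1380/73, 276/73]
R3 ← R3 − (99/4)·R2: [0, 0, 0, 0]
R4 ← R4 + (69/4)·R2: [0, 0, 0, 0]
2 nonzero rows, so rank(PM) = 2.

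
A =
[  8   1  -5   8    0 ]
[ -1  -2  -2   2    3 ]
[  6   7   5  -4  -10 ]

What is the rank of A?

2

Row reduce to echelon form.
R2 ← R2 + (1/8)·R1: [0, -15/8, -21/8, 3, 3]
R3 ← R3 − (3/4)·R1: [0, 25/4, 35/4, -10, -10]
R3 ← R3 + (10/3)·R2: [0, 0, 0, 0, 0]
Echelon form has 2 nonzero rows, so rank(A) = 2.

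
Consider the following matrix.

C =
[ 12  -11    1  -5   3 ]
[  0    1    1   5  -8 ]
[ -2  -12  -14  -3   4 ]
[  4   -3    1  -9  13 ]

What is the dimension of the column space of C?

Row reduce to echelon form.
R3 ← R3 + (1/6)·R1: [0, -83/6, -83/6, -23/6, 9/2]
R4 ← R4 − (1/3)·R1: [0, 2/3, 2/3, -22/3, 12]
R3 ← R3 + (83/6)·R2: [0, 0, 0, 196/3, -637/6]
R4 ← R4 − (2/3)·R2: [0, 0, 0, -32/3, 52/3]
R4 ← R4 + (8/49)·R3: [0, 0, 0, 0, 0]
Echelon form has 3 nonzero rows, so rank(C) = 3.
The column space has dimension equal to the rank: 3.

3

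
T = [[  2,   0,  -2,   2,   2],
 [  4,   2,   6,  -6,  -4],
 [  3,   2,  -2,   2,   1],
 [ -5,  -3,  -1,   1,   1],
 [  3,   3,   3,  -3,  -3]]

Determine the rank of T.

3

Row reduce to echelon form.
R2 ← R2 − (2)·R1: [0, 2, 10, -10, -8]
R3 ← R3 − (3/2)·R1: [0, 2, 1, -1, -2]
R4 ← R4 + (5/2)·R1: [0, -3, -6, 6, 6]
R5 ← R5 − (3/2)·R1: [0, 3, 6, -6, -6]
R3 ← R3 − R2: [0, 0, -9, 9, 6]
R4 ← R4 + (3/2)·R2: [0, 0, 9, -9, -6]
R5 ← R5 − (3/2)·R2: [0, 0, -9, 9, 6]
R4 ← R4 + R3: [0, 0, 0, 0, 0]
R5 ← R5 − R3: [0, 0, 0, 0, 0]
Echelon form has 3 nonzero rows, so rank(T) = 3.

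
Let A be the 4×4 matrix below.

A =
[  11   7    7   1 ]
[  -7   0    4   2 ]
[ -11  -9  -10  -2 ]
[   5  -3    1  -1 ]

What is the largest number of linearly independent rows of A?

Row reduce to echelon form.
R2 ← R2 + (7/11)·R1: [0, 49/11, 93/11, 29/11]
R3 ← R3 + R1: [0, -2, -3, -1]
R4 ← R4 − (5/11)·R1: [0, -68/11, -24/11, -16/11]
R3 ← R3 + (22/49)·R2: [0, 0, 39/49, 9/49]
R4 ← R4 + (68/49)·R2: [0, 0, 468/49, 108/49]
R4 ← R4 − (12)·R3: [0, 0, 0, 0]
Echelon form has 3 nonzero rows, so rank(A) = 3.
The rank gives the maximum number of linearly independent rows: 3.

3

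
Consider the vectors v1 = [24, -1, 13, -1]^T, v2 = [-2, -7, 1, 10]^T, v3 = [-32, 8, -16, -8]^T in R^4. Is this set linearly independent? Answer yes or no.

Form the matrix with these vectors as rows and row reduce.
R2 ← R2 + (1/12)·R1: [0, -85/12, 25/12, 119/12]
R3 ← R3 + (4/3)·R1: [0, 20/3, 4/3, -28/3]
R3 ← R3 + (16/17)·R2: [0, 0, 56/17, 0]
3 nonzero rows, so the 3 vectors span a space of dimension 3.
Since 3 = 3, the vectors are linearly independent.

yes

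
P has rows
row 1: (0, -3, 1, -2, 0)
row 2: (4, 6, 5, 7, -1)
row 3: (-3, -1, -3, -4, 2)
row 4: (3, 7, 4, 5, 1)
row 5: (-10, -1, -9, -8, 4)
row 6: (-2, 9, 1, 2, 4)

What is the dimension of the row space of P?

4

Row reduce to echelon form.
Swap R1 ↔ R2
R3 ← R3 + (3/4)·R1: [0, 7/2, 3/4, 5/4, 5/4]
R4 ← R4 − (3/4)·R1: [0, 5/2, 1/4, -1/4, 7/4]
R5 ← R5 + (5/2)·R1: [0, 14, 7/2, 19/2, 3/2]
R6 ← R6 + (1/2)·R1: [0, 12, 7/2, 11/2, 7/2]
R3 ← R3 + (7/6)·R2: [0, 0, 23/12, -13/12, 5/4]
R4 ← R4 + (5/6)·R2: [0, 0, 13/12, -23/12, 7/4]
R5 ← R5 + (14/3)·R2: [0, 0, 49/6, 1/6, 3/2]
R6 ← R6 + (4)·R2: [0, 0, 15/2, -5/2, 7/2]
R4 ← R4 − (13/23)·R3: [0, 0, 0, -30/23, 24/23]
R5 ← R5 − (98/23)·R3: [0, 0, 0, 110/23, -88/23]
R6 ← R6 − (90/23)·R3: [0, 0, 0, 40/23, -32/23]
R5 ← R5 + (11/3)·R4: [0, 0, 0, 0, 0]
R6 ← R6 + (4/3)·R4: [0, 0, 0, 0, 0]
Echelon form has 4 nonzero rows, so rank(P) = 4.
The row space has dimension equal to the rank: 4.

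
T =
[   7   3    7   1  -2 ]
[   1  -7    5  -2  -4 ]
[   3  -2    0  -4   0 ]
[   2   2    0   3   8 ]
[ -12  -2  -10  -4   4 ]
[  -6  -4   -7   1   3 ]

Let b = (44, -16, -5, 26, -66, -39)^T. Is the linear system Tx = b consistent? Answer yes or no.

Row reduce the augmented matrix [T | b].
R2 ← R2 − (1/7)·R1: [0, -52/7, 4, -15/7, -26/7, -156/7]
R3 ← R3 − (3/7)·R1: [0, -23/7, -3, -31/7, 6/7, -167/7]
R4 ← R4 − (2/7)·R1: [0, 8/7, -2, 19/7, 60/7, 94/7]
R5 ← R5 + (12/7)·R1: [0, 22/7, 2, -16/7, 4/7, 66/7]
R6 ← R6 + (6/7)·R1: [0, -10/7, -1, 13/7, 9/7, -9/7]
R3 ← R3 − (23/52)·R2: [0, 0, -62/13, -181/52, 5/2, -14]
R4 ← R4 + (2/13)·R2: [0, 0, -18/13, 31/13, 8, 10]
R5 ← R5 + (11/26)·R2: [0, 0, 48/13, -83/26, -1, 0]
R6 ← R6 − (5/26)·R2: [0, 0, -23/13, 59/26, 2, 3]
R4 ← R4 − (9/31)·R3: [0, 0, 0, 421/124, 451/62, 436/31]
R5 ← R5 + (24/31)·R3: [0, 0, 0, -365/62, 29/31, -336/31]
R6 ← R6 − (23/62)·R3: [0, 0, 0, 883/248, 133/124, 254/31]
R5 ← R5 + (730/421)·R4: [0, 0, 0, 0, 5704/421, 5704/421]
R6 ← R6 − (883/842)·R4: [0, 0, 0, 0, -2760/421, -2760/421]
R6 ← R6 + (15/31)·R5: [0, 0, 0, 0, 0, 0]
The echelon form has 5 nonzero rows, and every pivot lies in the first 5 columns, so rank(T) = rank([T|b]) = 5.
The system is consistent.

yes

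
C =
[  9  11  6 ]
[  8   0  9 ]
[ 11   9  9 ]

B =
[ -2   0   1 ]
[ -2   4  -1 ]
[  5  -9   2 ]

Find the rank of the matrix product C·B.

2

First compute CB:
[[-10, -10,  10],
 [ 29, -81,  26],
 [  5, -45,  20]]
Now row reduce the product.
R2 ← R2 + (29/10)·R1: [0, -110, 55]
R3 ← R3 + (1/2)·R1: [0, -50, 25]
R3 ← R3 − (5/11)·R2: [0, 0, 0]
2 nonzero rows, so rank(CB) = 2.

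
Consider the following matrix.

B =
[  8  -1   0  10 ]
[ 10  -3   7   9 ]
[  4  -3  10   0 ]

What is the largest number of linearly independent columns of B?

Row reduce to echelon form.
R2 ← R2 − (5/4)·R1: [0, -7/4, 7, -7/2]
R3 ← R3 − (1/2)·R1: [0, -5/2, 10, -5]
R3 ← R3 − (10/7)·R2: [0, 0, 0, 0]
Echelon form has 2 nonzero rows, so rank(B) = 2.
The rank gives the maximum number of linearly independent columns: 2.

2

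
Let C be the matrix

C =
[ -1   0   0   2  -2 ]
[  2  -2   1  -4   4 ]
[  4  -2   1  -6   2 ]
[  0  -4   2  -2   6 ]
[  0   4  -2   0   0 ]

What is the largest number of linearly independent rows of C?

3

Row reduce to echelon form.
R2 ← R2 + (2)·R1: [0, -2, 1, 0, 0]
R3 ← R3 + (4)·R1: [0, -2, 1, 2, -6]
R3 ← R3 − R2: [0, 0, 0, 2, -6]
R4 ← R4 − (2)·R2: [0, 0, 0, -2, 6]
R5 ← R5 + (2)·R2: [0, 0, 0, 0, 0]
R4 ← R4 + R3: [0, 0, 0, 0, 0]
Echelon form has 3 nonzero rows, so rank(C) = 3.
The rank gives the maximum number of linearly independent rows: 3.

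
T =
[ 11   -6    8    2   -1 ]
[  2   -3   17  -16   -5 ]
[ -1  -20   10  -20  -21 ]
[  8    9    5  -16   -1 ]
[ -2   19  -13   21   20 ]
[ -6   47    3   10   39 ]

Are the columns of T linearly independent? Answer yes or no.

Row reduce T to echelon form.
R2 ← R2 − (2/11)·R1: [0, -21/11, 171/11, -180/11, -53/11]
R3 ← R3 + (1/11)·R1: [0, -226/11, 118/11, -218/11, -232/11]
R4 ← R4 − (8/11)·R1: [0, 147/11, -9/11, -192/11, -3/11]
R5 ← R5 + (2/11)·R1: [0, 197/11, -127/11, 235/11, 218/11]
R6 ← R6 + (6/11)·R1: [0, 481/11, 81/11, 122/11, 423/11]
R3 ← R3 − (226/21)·R2: [0, 0, -1096/7, 1094/7, 646/21]
R4 ← R4 + (7)·R2: [0, 0, 108, -132, -34]
R5 ← R5 + (197/21)·R2: [0, 0, 940/7, -925/7, -533/21]
R6 ← R6 + (481/21)·R2: [0, 0, 2544/7, -2546/7, -1510/21]
R4 ← R4 + (189/274)·R3: [0, 0, 0, -3315/137, -1751/137]
R5 ← R5 + (235/274)·R3: [0, 0, 0, 260/137, 412/411]
R6 ← R6 + (318/137)·R3: [0, 0, 0, -130/137, -206/411]
R5 ← R5 + (4/51)·R4: [0, 0, 0, 0, 0]
R6 ← R6 − (2/51)·R4: [0, 0, 0, 0, 0]
4 pivots among 5 columns.
Only 4 < 5 pivot columns, so the columns are linearly dependent.

no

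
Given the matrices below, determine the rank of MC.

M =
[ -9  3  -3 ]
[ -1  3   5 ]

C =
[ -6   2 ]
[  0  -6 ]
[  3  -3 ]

First compute MC:
[[ 45, -27],
 [ 21, -35]]
Now row reduce the product.
R2 ← R2 − (7/15)·R1: [0, -112/5]
2 nonzero rows, so rank(MC) = 2.

2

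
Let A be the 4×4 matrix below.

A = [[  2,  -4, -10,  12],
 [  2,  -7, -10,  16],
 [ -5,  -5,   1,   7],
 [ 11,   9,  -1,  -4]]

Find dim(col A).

4

Row reduce to echelon form.
R2 ← R2 − R1: [0, -3, 0, 4]
R3 ← R3 + (5/2)·R1: [0, -15, -24, 37]
R4 ← R4 − (11/2)·R1: [0, 31, 54, -70]
R3 ← R3 − (5)·R2: [0, 0, -24, 17]
R4 ← R4 + (31/3)·R2: [0, 0, 54, -86/3]
R4 ← R4 + (9/4)·R3: [0, 0, 0, 115/12]
Echelon form has 4 nonzero rows, so rank(A) = 4.
The column space has dimension equal to the rank: 4.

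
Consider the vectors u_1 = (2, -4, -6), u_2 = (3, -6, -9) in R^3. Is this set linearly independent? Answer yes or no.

no

Form the matrix with these vectors as rows and row reduce.
R2 ← R2 − (3/2)·R1: [0, 0, 0]
1 nonzero row, so the 2 vectors span a space of dimension 1.
Since 1 < 2, the vectors are linearly dependent.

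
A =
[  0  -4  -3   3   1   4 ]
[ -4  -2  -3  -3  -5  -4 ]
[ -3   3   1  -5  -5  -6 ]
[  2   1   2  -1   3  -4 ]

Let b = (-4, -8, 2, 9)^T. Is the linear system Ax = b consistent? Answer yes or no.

no

Row reduce the augmented matrix [A | b].
Swap R1 ↔ R2
R3 ← R3 − (3/4)·R1: [0, 9/2, 13/4, -11/4, -5/4, -3, 8]
R4 ← R4 + (1/2)·R1: [0, 0, 1/2, -5/2, 1/2, -6, 5]
R3 ← R3 + (9/8)·R2: [0, 0, -1/8, 5/8, -1/8, 3/2, 7/2]
R4 ← R4 + (4)·R3: [0, 0, 0, 0, 0, 0, 19]
The echelon form has 4 nonzero rows; the last pivot sits in the augmented column, so rank(A) = 3 but rank([A|b]) = 4.
Since the ranks differ, the system is inconsistent.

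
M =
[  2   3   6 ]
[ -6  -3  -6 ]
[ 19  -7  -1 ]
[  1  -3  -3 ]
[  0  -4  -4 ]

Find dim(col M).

Row reduce to echelon form.
R2 ← R2 + (3)·R1: [0, 6, 12]
R3 ← R3 − (19/2)·R1: [0, -71/2, -58]
R4 ← R4 − (1/2)·R1: [0, -9/2, -6]
R3 ← R3 + (71/12)·R2: [0, 0, 13]
R4 ← R4 + (3/4)·R2: [0, 0, 3]
R5 ← R5 + (2/3)·R2: [0, 0, 4]
R4 ← R4 − (3/13)·R3: [0, 0, 0]
R5 ← R5 − (4/13)·R3: [0, 0, 0]
Echelon form has 3 nonzero rows, so rank(M) = 3.
The column space has dimension equal to the rank: 3.

3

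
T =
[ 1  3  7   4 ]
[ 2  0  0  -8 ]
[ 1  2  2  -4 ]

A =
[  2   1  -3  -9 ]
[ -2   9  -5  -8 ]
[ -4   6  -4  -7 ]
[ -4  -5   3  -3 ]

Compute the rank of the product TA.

First compute TA:
[[-48,  50, -34, -94],
 [ 36,  42, -30,   6],
 [  6,  51, -33, -27]]
Now row reduce the product.
R2 ← R2 + (3/4)·R1: [0, 159/2, -111/2, -129/2]
R3 ← R3 + (1/8)·R1: [0, 229/4, -149/4, -155/4]
R3 ← R3 − (229/318)·R2: [0, 0, 144/53, 408/53]
3 nonzero rows, so rank(TA) = 3.

3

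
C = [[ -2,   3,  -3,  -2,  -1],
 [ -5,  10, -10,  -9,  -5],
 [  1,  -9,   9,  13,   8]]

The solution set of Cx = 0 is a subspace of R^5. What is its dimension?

3

Row reduce to echelon form.
R2 ← R2 − (5/2)·R1: [0, 5/2, -5/2, -4, -5/2]
R3 ← R3 + (1/2)·R1: [0, -15/2, 15/2, 12, 15/2]
R3 ← R3 + (3)·R2: [0, 0, 0, 0, 0]
2 nonzero rows, so rank(C) = 2.
C has 5 columns; by rank–nullity, nullity = 5 − 2 = 3.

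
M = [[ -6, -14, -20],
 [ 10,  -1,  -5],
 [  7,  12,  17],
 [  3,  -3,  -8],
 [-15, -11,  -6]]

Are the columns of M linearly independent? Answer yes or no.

Row reduce M to echelon form.
R2 ← R2 + (5/3)·R1: [0, -73/3, -115/3]
R3 ← R3 + (7/6)·R1: [0, -13/3, -19/3]
R4 ← R4 + (1/2)·R1: [0, -10, -18]
R5 ← R5 − (5/2)·R1: [0, 24, 44]
R3 ← R3 − (13/73)·R2: [0, 0, 36/73]
R4 ← R4 − (30/73)·R2: [0, 0, -164/73]
R5 ← R5 + (72/73)·R2: [0, 0, 452/73]
R4 ← R4 + (41/9)·R3: [0, 0, 0]
R5 ← R5 − (113/9)·R3: [0, 0, 0]
3 pivots among 3 columns.
Every column is a pivot column, so the columns are linearly independent.

yes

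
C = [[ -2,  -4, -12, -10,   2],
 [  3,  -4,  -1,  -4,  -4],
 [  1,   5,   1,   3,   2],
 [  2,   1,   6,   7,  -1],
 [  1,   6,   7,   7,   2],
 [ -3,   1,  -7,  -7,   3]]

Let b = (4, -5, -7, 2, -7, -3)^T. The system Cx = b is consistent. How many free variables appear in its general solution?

Row reduce the augmented matrix [C | b].
R2 ← R2 + (3/2)·R1: [0, -10, -19, -19, -1, 1]
R3 ← R3 + (1/2)·R1: [0, 3, -5, -2, 3, -5]
R4 ← R4 + R1: [0, -3, -6, -3, 1, 6]
R5 ← R5 + (1/2)·R1: [0, 4, 1, 2, 3, -5]
R6 ← R6 − (3/2)·R1: [0, 7, 11, 8, 0, -9]
R3 ← R3 + (3/10)·R2: [0, 0, -107/10, -77/10, 27/10, -47/10]
R4 ← R4 − (3/10)·R2: [0, 0, -3/10, 27/10, 13/10, 57/10]
R5 ← R5 + (2/5)·R2: [0, 0, -33/5, -28/5, 13/5, -23/5]
R6 ← R6 + (7/10)·R2: [0, 0, -23/10, -53/10, -7/10, -83/10]
R4 ← R4 − (3/107)·R3: [0, 0, 0, 312/107, 131/107, 624/107]
R5 ← R5 − (66/107)·R3: [0, 0, 0, -91/107, 100/107, -182/107]
R6 ← R6 − (23/107)·R3: [0, 0, 0, -390/107, -137/107, -780/107]
R5 ← R5 + (7/24)·R4: [0, 0, 0, 0, 31/24, 0]
R6 ← R6 + (5/4)·R4: [0, 0, 0, 0, 1/4, 0]
R6 ← R6 − (6/31)·R5: [0, 0, 0, 0, 0, 0]
The echelon form has 5 nonzero rows, and every pivot lies in the first 5 columns, so rank(C) = rank([C|b]) = 5.
The system is consistent.
Free variables = (unknowns) − (rank) = 5 − 5 = 0.

0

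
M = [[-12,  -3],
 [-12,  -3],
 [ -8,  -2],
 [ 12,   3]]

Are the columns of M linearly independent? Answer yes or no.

no

Row reduce M to echelon form.
R2 ← R2 − R1: [0, 0]
R3 ← R3 − (2/3)·R1: [0, 0]
R4 ← R4 + R1: [0, 0]
1 pivot among 2 columns.
Only 1 < 2 pivot columns, so the columns are linearly dependent.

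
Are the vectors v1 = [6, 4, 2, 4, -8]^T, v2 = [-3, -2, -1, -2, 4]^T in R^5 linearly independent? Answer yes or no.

Form the matrix with these vectors as rows and row reduce.
R2 ← R2 + (1/2)·R1: [0, 0, 0, 0, 0]
1 nonzero row, so the 2 vectors span a space of dimension 1.
Since 1 < 2, the vectors are linearly dependent.

no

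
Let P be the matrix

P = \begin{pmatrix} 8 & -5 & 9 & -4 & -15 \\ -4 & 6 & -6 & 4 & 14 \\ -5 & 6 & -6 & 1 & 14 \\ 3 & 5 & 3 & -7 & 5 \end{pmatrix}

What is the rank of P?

3

Row reduce to echelon form.
R2 ← R2 + (1/2)·R1: [0, 7/2, -3/2, 2, 13/2]
R3 ← R3 + (5/8)·R1: [0, 23/8, -3/8, -3/2, 37/8]
R4 ← R4 − (3/8)·R1: [0, 55/8, -3/8, -11/2, 85/8]
R3 ← R3 − (23/28)·R2: [0, 0, 6/7, -22/7, -5/7]
R4 ← R4 − (55/28)·R2: [0, 0, 18/7, -66/7, -15/7]
R4 ← R4 − (3)·R3: [0, 0, 0, 0, 0]
Echelon form has 3 nonzero rows, so rank(P) = 3.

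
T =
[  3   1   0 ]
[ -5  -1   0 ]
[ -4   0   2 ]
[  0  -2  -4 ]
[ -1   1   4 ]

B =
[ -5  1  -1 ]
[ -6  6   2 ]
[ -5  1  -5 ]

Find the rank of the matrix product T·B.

First compute TB:
[[-21,   9,  -1],
 [ 31, -11,   3],
 [ 10,  -2,  -6],
 [ 32, -16,  16],
 [-21,   9, -17]]
Now row reduce the product.
R2 ← R2 + (31/21)·R1: [0, 16/7, 32/21]
R3 ← R3 + (10/21)·R1: [0, 16/7, -136/21]
R4 ← R4 + (32/21)·R1: [0, -16/7, 304/21]
R5 ← R5 − R1: [0, 0, -16]
R3 ← R3 − R2: [0, 0, -8]
R4 ← R4 + R2: [0, 0, 16]
R4 ← R4 + (2)·R3: [0, 0, 0]
R5 ← R5 − (2)·R3: [0, 0, 0]
3 nonzero rows, so rank(TB) = 3.

3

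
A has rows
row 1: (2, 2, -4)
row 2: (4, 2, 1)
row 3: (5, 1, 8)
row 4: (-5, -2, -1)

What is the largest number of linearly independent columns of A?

Row reduce to echelon form.
R2 ← R2 − (2)·R1: [0, -2, 9]
R3 ← R3 − (5/2)·R1: [0, -4, 18]
R4 ← R4 + (5/2)·R1: [0, 3, -11]
R3 ← R3 − (2)·R2: [0, 0, 0]
R4 ← R4 + (3/2)·R2: [0, 0, 5/2]
Swap R3 ↔ R4
Echelon form has 3 nonzero rows, so rank(A) = 3.
The rank gives the maximum number of linearly independent columns: 3.

3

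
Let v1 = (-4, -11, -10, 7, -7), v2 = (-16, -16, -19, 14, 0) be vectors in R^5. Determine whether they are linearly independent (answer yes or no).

Form the matrix with these vectors as rows and row reduce.
R2 ← R2 − (4)·R1: [0, 28, 21, -14, 28]
2 nonzero rows, so the 2 vectors span a space of dimension 2.
Since 2 = 2, the vectors are linearly independent.

yes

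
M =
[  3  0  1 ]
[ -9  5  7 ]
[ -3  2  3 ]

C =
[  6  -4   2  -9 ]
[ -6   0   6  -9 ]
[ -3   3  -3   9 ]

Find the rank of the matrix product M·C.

2

First compute MC:
[[ 15,  -9,   3, -18],
 [-105,  57,  -9,  99],
 [-39,  21,  -3,  36]]
Now row reduce the product.
R2 ← R2 + (7)·R1: [0, -6, 12, -27]
R3 ← R3 + (13/5)·R1: [0, -12/5, 24/5, -54/5]
R3 ← R3 − (2/5)·R2: [0, 0, 0, 0]
2 nonzero rows, so rank(MC) = 2.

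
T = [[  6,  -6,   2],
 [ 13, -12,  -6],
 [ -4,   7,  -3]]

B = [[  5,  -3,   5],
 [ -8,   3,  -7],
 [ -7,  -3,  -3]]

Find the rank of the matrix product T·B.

First compute TB:
[[ 64, -42,  66],
 [203, -57, 167],
 [-55,  42, -60]]
Now row reduce the product.
R2 ← R2 − (203/64)·R1: [0, 2439/32, -1355/32]
R3 ← R3 + (55/64)·R1: [0, 189/32, -105/32]
R3 ← R3 − (21/271)·R2: [0, 0, 0]
2 nonzero rows, so rank(TB) = 2.

2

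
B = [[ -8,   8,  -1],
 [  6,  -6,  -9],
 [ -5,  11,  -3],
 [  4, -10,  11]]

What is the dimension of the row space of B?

Row reduce to echelon form.
R2 ← R2 + (3/4)·R1: [0, 0, -39/4]
R3 ← R3 − (5/8)·R1: [0, 6, -19/8]
R4 ← R4 + (1/2)·R1: [0, -6, 21/2]
Swap R2 ↔ R3
R4 ← R4 + R2: [0, 0, 65/8]
R4 ← R4 + (5/6)·R3: [0, 0, 0]
Echelon form has 3 nonzero rows, so rank(B) = 3.
The row space has dimension equal to the rank: 3.

3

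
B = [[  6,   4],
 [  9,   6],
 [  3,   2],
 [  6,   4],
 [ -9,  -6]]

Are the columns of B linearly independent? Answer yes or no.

Row reduce B to echelon form.
R2 ← R2 − (3/2)·R1: [0, 0]
R3 ← R3 − (1/2)·R1: [0, 0]
R4 ← R4 − R1: [0, 0]
R5 ← R5 + (3/2)·R1: [0, 0]
1 pivot among 2 columns.
Only 1 < 2 pivot columns, so the columns are linearly dependent.

no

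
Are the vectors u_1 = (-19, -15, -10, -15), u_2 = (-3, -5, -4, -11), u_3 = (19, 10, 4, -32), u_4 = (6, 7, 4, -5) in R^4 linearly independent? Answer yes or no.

Form the matrix with these vectors as rows and row reduce.
R2 ← R2 − (3/19)·R1: [0, -50/19, -46/19, -164/19]
R3 ← R3 + R1: [0, -5, -6, -47]
R4 ← R4 + (6/19)·R1: [0, 43/19, 16/19, -185/19]
R3 ← R3 − (19/10)·R2: [0, 0, -7/5, -153/5]
R4 ← R4 + (43/50)·R2: [0, 0, -31/25, -429/25]
R4 ← R4 − (31/35)·R3: [0, 0, 0, 348/35]
4 nonzero rows, so the 4 vectors span a space of dimension 4.
Since 4 = 4, the vectors are linearly independent.

yes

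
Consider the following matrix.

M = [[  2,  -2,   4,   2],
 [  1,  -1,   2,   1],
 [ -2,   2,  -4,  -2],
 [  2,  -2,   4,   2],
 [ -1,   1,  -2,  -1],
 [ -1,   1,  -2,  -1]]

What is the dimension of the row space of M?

Row reduce to echelon form.
R2 ← R2 − (1/2)·R1: [0, 0, 0, 0]
R3 ← R3 + R1: [0, 0, 0, 0]
R4 ← R4 − R1: [0, 0, 0, 0]
R5 ← R5 + (1/2)·R1: [0, 0, 0, 0]
R6 ← R6 + (1/2)·R1: [0, 0, 0, 0]
Echelon form has 1 nonzero row, so rank(M) = 1.
The row space has dimension equal to the rank: 1.

1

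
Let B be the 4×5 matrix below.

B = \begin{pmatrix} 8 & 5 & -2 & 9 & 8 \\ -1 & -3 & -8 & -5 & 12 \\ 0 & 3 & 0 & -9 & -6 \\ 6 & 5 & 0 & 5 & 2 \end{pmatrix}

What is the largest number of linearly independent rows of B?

Row reduce to echelon form.
R2 ← R2 + (1/8)·R1: [0, -19/8, -33/4, -31/8, 13]
R4 ← R4 − (3/4)·R1: [0, 5/4, 3/2, -7/4, -4]
R3 ← R3 + (24/19)·R2: [0, 0, -198/19, -264/19, 198/19]
R4 ← R4 + (10/19)·R2: [0, 0, -54/19, -72/19, 54/19]
R4 ← R4 − (3/11)·R3: [0, 0, 0, 0, 0]
Echelon form has 3 nonzero rows, so rank(B) = 3.
The rank gives the maximum number of linearly independent rows: 3.

3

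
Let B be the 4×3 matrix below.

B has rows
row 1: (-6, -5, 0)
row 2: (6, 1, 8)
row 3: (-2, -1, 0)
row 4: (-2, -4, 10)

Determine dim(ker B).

0

Row reduce to echelon form.
R2 ← R2 + R1: [0, -4, 8]
R3 ← R3 − (1/3)·R1: [0, 2/3, 0]
R4 ← R4 − (1/3)·R1: [0, -7/3, 10]
R3 ← R3 + (1/6)·R2: [0, 0, 4/3]
R4 ← R4 − (7/12)·R2: [0, 0, 16/3]
R4 ← R4 − (4)·R3: [0, 0, 0]
3 nonzero rows, so rank(B) = 3.
B has 3 columns; by rank–nullity, nullity = 3 − 3 = 0.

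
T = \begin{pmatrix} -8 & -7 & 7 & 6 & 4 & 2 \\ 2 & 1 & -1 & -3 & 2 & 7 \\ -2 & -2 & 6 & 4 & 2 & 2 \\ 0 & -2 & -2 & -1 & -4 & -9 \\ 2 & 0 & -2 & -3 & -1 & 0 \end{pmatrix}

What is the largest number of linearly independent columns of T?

4

Row reduce to echelon form.
R2 ← R2 + (1/4)·R1: [0, -3/4, 3/4, -3/2, 3, 15/2]
R3 ← R3 − (1/4)·R1: [0, -1/4, 17/4, 5/2, 1, 3/2]
R5 ← R5 + (1/4)·R1: [0, -7/4, -1/4, -3/2, 0, 1/2]
R3 ← R3 − (1/3)·R2: [0, 0, 4, 3, 0, -1]
R4 ← R4 − (8/3)·R2: [0, 0, -4, 3, -12, -29]
R5 ← R5 − (7/3)·R2: [0, 0, -2, 2, -7, -17]
R4 ← R4 + R3: [0, 0, 0, 6, -12, -30]
R5 ← R5 + (1/2)·R3: [0, 0, 0, 7/2, -7, -35/2]
R5 ← R5 − (7/12)·R4: [0, 0, 0, 0, 0, 0]
Echelon form has 4 nonzero rows, so rank(T) = 4.
The rank gives the maximum number of linearly independent columns: 4.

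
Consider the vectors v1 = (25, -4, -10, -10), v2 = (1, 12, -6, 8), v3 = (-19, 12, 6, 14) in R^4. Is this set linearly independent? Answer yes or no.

yes

Form the matrix with these vectors as rows and row reduce.
R2 ← R2 − (1/25)·R1: [0, 304/25, -28/5, 42/5]
R3 ← R3 + (19/25)·R1: [0, 224/25, -8/5, 32/5]
R3 ← R3 − (14/19)·R2: [0, 0, 48/19, 4/19]
3 nonzero rows, so the 3 vectors span a space of dimension 3.
Since 3 = 3, the vectors are linearly independent.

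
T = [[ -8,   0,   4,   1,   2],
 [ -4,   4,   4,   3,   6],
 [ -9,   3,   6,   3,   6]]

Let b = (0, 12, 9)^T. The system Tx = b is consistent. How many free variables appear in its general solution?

Row reduce the augmented matrix [T | b].
R2 ← R2 − (1/2)·R1: [0, 4, 2, 5/2, 5, 12]
R3 ← R3 − (9/8)·R1: [0, 3, 3/2, 15/8, 15/4, 9]
R3 ← R3 − (3/4)·R2: [0, 0, 0, 0, 0, 0]
The echelon form has 2 nonzero rows, and every pivot lies in the first 5 columns, so rank(T) = rank([T|b]) = 2.
The system is consistent.
Free variables = (unknowns) − (rank) = 5 − 2 = 3.

3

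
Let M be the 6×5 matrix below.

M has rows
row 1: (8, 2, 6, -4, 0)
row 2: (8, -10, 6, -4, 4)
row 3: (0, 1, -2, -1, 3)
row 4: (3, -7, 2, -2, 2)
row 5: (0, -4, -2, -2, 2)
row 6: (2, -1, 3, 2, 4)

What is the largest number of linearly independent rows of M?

Row reduce to echelon form.
R2 ← R2 − R1: [0, -12, 0, 0, 4]
R4 ← R4 − (3/8)·R1: [0, -31/4, -1/4, -1/2, 2]
R6 ← R6 − (1/4)·R1: [0, -3/2, 3/2, 3, 4]
R3 ← R3 + (1/12)·R2: [0, 0, -2, -1, 10/3]
R4 ← R4 − (31/48)·R2: [0, 0, -1/4, -1/2, -7/12]
R5 ← R5 − (1/3)·R2: [0, 0, -2, -2, 2/3]
R6 ← R6 − (1/8)·R2: [0, 0, 3/2, 3, 7/2]
R4 ← R4 − (1/8)·R3: [0, 0, 0, -3/8, -1]
R5 ← R5 − R3: [0, 0, 0, -1, -8/3]
R6 ← R6 + (3/4)·R3: [0, 0, 0, 9/4, 6]
R5 ← R5 − (8/3)·R4: [0, 0, 0, 0, 0]
R6 ← R6 + (6)·R4: [0, 0, 0, 0, 0]
Echelon form has 4 nonzero rows, so rank(M) = 4.
The rank gives the maximum number of linearly independent rows: 4.

4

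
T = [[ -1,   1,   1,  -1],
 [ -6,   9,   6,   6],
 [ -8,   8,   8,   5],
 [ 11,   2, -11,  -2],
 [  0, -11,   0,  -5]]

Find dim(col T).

3

Row reduce to echelon form.
R2 ← R2 − (6)·R1: [0, 3, 0, 12]
R3 ← R3 − (8)·R1: [0, 0, 0, 13]
R4 ← R4 + (11)·R1: [0, 13, 0, -13]
R4 ← R4 − (13/3)·R2: [0, 0, 0, -65]
R5 ← R5 + (11/3)·R2: [0, 0, 0, 39]
R4 ← R4 + (5)·R3: [0, 0, 0, 0]
R5 ← R5 − (3)·R3: [0, 0, 0, 0]
Echelon form has 3 nonzero rows, so rank(T) = 3.
The column space has dimension equal to the rank: 3.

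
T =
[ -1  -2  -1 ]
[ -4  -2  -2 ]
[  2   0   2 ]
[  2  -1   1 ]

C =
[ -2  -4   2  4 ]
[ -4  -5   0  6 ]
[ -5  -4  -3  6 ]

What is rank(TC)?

2

First compute TC:
[[ 15,  18,   1, -22],
 [ 26,  34,  -2, -40],
 [-14, -16,  -2,  20],
 [ -5,  -7,   1,   8]]
Now row reduce the product.
R2 ← R2 − (26/15)·R1: [0, 14/5, -56/15, -28/15]
R3 ← R3 + (14/15)·R1: [0, 4/5, -16/15, -8/15]
R4 ← R4 + (1/3)·R1: [0, -1, 4/3, 2/3]
R3 ← R3 − (2/7)·R2: [0, 0, 0, 0]
R4 ← R4 + (5/14)·R2: [0, 0, 0, 0]
2 nonzero rows, so rank(TC) = 2.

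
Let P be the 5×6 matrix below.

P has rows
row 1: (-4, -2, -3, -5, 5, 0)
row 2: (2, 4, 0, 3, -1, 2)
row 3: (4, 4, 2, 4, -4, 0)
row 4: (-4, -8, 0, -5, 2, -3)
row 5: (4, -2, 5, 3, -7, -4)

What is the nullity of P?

3

Row reduce to echelon form.
R2 ← R2 + (1/2)·R1: [0, 3, -3/2, 1/2, 3/2, 2]
R3 ← R3 + R1: [0, 2, -1, -1, 1, 0]
R4 ← R4 − R1: [0, -6, 3, 0, -3, -3]
R5 ← R5 + R1: [0, -4, 2, -2, -2, -4]
R3 ← R3 − (2/3)·R2: [0, 0, 0, -4/3, 0, -4/3]
R4 ← R4 + (2)·R2: [0, 0, 0, 1, 0, 1]
R5 ← R5 + (4/3)·R2: [0, 0, 0, -4/3, 0, -4/3]
R4 ← R4 + (3/4)·R3: [0, 0, 0, 0, 0, 0]
R5 ← R5 − R3: [0, 0, 0, 0, 0, 0]
3 nonzero rows, so rank(P) = 3.
P has 6 columns; by rank–nullity, nullity = 6 − 3 = 3.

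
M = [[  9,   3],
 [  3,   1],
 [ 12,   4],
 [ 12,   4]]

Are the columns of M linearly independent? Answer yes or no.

no

Row reduce M to echelon form.
R2 ← R2 − (1/3)·R1: [0, 0]
R3 ← R3 − (4/3)·R1: [0, 0]
R4 ← R4 − (4/3)·R1: [0, 0]
1 pivot among 2 columns.
Only 1 < 2 pivot columns, so the columns are linearly dependent.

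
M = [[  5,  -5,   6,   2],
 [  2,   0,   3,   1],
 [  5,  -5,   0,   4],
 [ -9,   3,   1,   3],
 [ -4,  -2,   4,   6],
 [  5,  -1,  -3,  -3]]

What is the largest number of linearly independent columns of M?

Row reduce to echelon form.
R2 ← R2 − (2/5)·R1: [0, 2, 3/5, 1/5]
R3 ← R3 − R1: [0, 0, -6, 2]
R4 ← R4 + (9/5)·R1: [0, -6, 59/5, 33/5]
R5 ← R5 + (4/5)·R1: [0, -6, 44/5, 38/5]
R6 ← R6 − R1: [0, 4, -9, -5]
R4 ← R4 + (3)·R2: [0, 0, 68/5, 36/5]
R5 ← R5 + (3)·R2: [0, 0, 53/5, 41/5]
R6 ← R6 − (2)·R2: [0, 0, -51/5, -27/5]
R4 ← R4 + (34/15)·R3: [0, 0, 0, 176/15]
R5 ← R5 + (53/30)·R3: [0, 0, 0, 176/15]
R6 ← R6 − (17/10)·R3: [0, 0, 0, -44/5]
R5 ← R5 − R4: [0, 0, 0, 0]
R6 ← R6 + (3/4)·R4: [0, 0, 0, 0]
Echelon form has 4 nonzero rows, so rank(M) = 4.
The rank gives the maximum number of linearly independent columns: 4.

4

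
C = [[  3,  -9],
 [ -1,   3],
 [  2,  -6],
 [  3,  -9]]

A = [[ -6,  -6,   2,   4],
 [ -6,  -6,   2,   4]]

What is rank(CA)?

First compute CA:
[[ 36,  36, -12, -24],
 [-12, -12,   4,   8],
 [ 24,  24,  -8, -16],
 [ 36,  36, -12, -24]]
Now row reduce the product.
R2 ← R2 + (1/3)·R1: [0, 0, 0, 0]
R3 ← R3 − (2/3)·R1: [0, 0, 0, 0]
R4 ← R4 − R1: [0, 0, 0, 0]
1 nonzero row, so rank(CA) = 1.

1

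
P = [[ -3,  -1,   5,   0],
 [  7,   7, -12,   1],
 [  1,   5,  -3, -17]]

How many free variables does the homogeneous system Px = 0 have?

1

Row reduce to echelon form.
R2 ← R2 + (7/3)·R1: [0, 14/3, -1/3, 1]
R3 ← R3 + (1/3)·R1: [0, 14/3, -4/3, -17]
R3 ← R3 − R2: [0, 0, -1, -18]
3 nonzero rows, so rank(P) = 3.
P has 4 columns; by rank–nullity, nullity = 4 − 3 = 1.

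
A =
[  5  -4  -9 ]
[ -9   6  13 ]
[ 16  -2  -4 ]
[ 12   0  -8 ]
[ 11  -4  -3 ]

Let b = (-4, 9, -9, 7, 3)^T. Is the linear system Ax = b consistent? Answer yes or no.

Row reduce the augmented matrix [A | b].
R2 ← R2 + (9/5)·R1: [0, -6/5, -16/5, 9/5]
R3 ← R3 − (16/5)·R1: [0, 54/5, 124/5, 19/5]
R4 ← R4 − (12/5)·R1: [0, 48/5, 68/5, 83/5]
R5 ← R5 − (11/5)·R1: [0, 24/5, 84/5, 59/5]
R3 ← R3 + (9)·R2: [0, 0, -4, 20]
R4 ← R4 + (8)·R2: [0, 0, -12, 31]
R5 ← R5 + (4)·R2: [0, 0, 4, 19]
R4 ← R4 − (3)·R3: [0, 0, 0, -29]
R5 ← R5 + R3: [0, 0, 0, 39]
R5 ← R5 + (39/29)·R4: [0, 0, 0, 0]
The echelon form has 4 nonzero rows; the last pivot sits in the augmented column, so rank(A) = 3 but rank([A|b]) = 4.
Since the ranks differ, the system is inconsistent.

no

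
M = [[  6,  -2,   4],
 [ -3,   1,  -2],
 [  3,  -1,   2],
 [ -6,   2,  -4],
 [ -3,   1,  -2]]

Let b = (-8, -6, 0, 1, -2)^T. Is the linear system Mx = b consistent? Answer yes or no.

no

Row reduce the augmented matrix [M | b].
R2 ← R2 + (1/2)·R1: [0, 0, 0, -10]
R3 ← R3 − (1/2)·R1: [0, 0, 0, 4]
R4 ← R4 + R1: [0, 0, 0, -7]
R5 ← R5 + (1/2)·R1: [0, 0, 0, -6]
R3 ← R3 + (2/5)·R2: [0, 0, 0, 0]
R4 ← R4 − (7/10)·R2: [0, 0, 0, 0]
R5 ← R5 − (3/5)·R2: [0, 0, 0, 0]
The echelon form has 2 nonzero rows; the last pivot sits in the augmented column, so rank(M) = 1 but rank([M|b]) = 2.
Since the ranks differ, the system is inconsistent.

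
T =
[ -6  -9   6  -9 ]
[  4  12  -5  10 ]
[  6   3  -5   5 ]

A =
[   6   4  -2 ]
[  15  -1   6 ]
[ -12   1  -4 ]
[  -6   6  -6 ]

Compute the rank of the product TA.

First compute TA:
[[-189, -63, -12],
 [204,  59,  24],
 [111,  46,  -4]]
Now row reduce the product.
R2 ← R2 + (68/63)·R1: [0, -9, 232/21]
R3 ← R3 + (37/63)·R1: [0, 9, -232/21]
R3 ← R3 + R2: [0, 0, 0]
2 nonzero rows, so rank(TA) = 2.

2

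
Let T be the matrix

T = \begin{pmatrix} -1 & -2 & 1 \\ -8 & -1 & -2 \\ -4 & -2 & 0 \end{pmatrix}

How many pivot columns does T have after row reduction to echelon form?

2

Row reduce to echelon form.
R2 ← R2 − (8)·R1: [0, 15, -10]
R3 ← R3 − (4)·R1: [0, 6, -4]
R3 ← R3 − (2/5)·R2: [0, 0, 0]
Echelon form has 2 nonzero rows, so rank(T) = 2.
Each nonzero row contributes one pivot column: 2 pivot columns.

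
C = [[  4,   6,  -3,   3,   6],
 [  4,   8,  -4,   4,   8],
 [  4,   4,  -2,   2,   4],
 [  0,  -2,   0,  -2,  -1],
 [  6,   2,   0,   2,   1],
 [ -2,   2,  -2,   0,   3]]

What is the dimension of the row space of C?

Row reduce to echelon form.
R2 ← R2 − R1: [0, 2, -1, 1, 2]
R3 ← R3 − R1: [0, -2, 1, -1, -2]
R5 ← R5 − (3/2)·R1: [0, -7, 9/2, -5/2, -8]
R6 ← R6 + (1/2)·R1: [0, 5, -7/2, 3/2, 6]
R3 ← R3 + R2: [0, 0, 0, 0, 0]
R4 ← R4 + R2: [0, 0, -1, -1, 1]
R5 ← R5 + (7/2)·R2: [0, 0, 1, 1, -1]
R6 ← R6 − (5/2)·R2: [0, 0, -1, -1, 1]
Swap R3 ↔ R4
R5 ← R5 + R3: [0, 0, 0, 0, 0]
R6 ← R6 − R3: [0, 0, 0, 0, 0]
Echelon form has 3 nonzero rows, so rank(C) = 3.
The row space has dimension equal to the rank: 3.

3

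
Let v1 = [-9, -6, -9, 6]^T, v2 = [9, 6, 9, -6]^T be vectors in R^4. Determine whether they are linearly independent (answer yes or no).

Form the matrix with these vectors as rows and row reduce.
R2 ← R2 + R1: [0, 0, 0, 0]
1 nonzero row, so the 2 vectors span a space of dimension 1.
Since 1 < 2, the vectors are linearly dependent.

no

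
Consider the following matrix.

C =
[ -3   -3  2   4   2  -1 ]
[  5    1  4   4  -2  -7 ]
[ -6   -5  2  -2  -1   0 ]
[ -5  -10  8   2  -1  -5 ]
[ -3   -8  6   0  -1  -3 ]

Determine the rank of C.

Row reduce to echelon form.
R2 ← R2 + (5/3)·R1: [0, -4, 22/3, 32/3, 4/3, -26/3]
R3 ← R3 − (2)·R1: [0, 1, -2, -10, -5, 2]
R4 ← R4 − (5/3)·R1: [0, -5, 14/3, -14/3, -13/3, -10/3]
R5 ← R5 − R1: [0, -5, 4, -4, -3, -2]
R3 ← R3 + (1/4)·R2: [0, 0, -1/6, -22/3, -14/3, -1/6]
R4 ← R4 − (5/4)·R2: [0, 0, -9/2, -18, -6, 15/2]
R5 ← R5 − (5/4)·R2: [0, 0, -31/6, -52/3, -14/3, 53/6]
R4 ← R4 − (27)·R3: [0, 0, 0, 180, 120, 12]
R5 ← R5 − (31)·R3: [0, 0, 0, 210, 140, 14]
R5 ← R5 − (7/6)·R4: [0, 0, 0, 0, 0, 0]
Echelon form has 4 nonzero rows, so rank(C) = 4.

4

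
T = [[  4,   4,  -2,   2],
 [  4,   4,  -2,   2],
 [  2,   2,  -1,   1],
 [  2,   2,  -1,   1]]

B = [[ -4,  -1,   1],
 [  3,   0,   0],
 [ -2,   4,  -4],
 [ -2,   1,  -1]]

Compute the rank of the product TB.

1

First compute TB:
[[ -4, -10,  10],
 [ -4, -10,  10],
 [ -2,  -5,   5],
 [ -2,  -5,   5]]
Now row reduce the product.
R2 ← R2 − R1: [0, 0, 0]
R3 ← R3 − (1/2)·R1: [0, 0, 0]
R4 ← R4 − (1/2)·R1: [0, 0, 0]
1 nonzero row, so rank(TB) = 1.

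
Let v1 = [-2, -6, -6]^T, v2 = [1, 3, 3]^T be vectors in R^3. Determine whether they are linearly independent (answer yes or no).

Form the matrix with these vectors as rows and row reduce.
R2 ← R2 + (1/2)·R1: [0, 0, 0]
1 nonzero row, so the 2 vectors span a space of dimension 1.
Since 1 < 2, the vectors are linearly dependent.

no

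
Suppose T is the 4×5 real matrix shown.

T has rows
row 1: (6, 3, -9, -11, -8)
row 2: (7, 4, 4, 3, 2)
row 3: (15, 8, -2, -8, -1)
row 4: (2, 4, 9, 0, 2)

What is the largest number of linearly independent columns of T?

Row reduce to echelon form.
R2 ← R2 − (7/6)·R1: [0, 1/2, 29/2, 95/6, 34/3]
R3 ← R3 − (5/2)·R1: [0, 1/2, 41/2, 39/2, 19]
R4 ← R4 − (1/3)·R1: [0, 3, 12, 11/3, 14/3]
R3 ← R3 − R2: [0, 0, 6, 11/3, 23/3]
R4 ← R4 − (6)·R2: [0, 0, -75, -274/3, -190/3]
R4 ← R4 + (25/2)·R3: [0, 0, 0, -91/2, 65/2]
Echelon form has 4 nonzero rows, so rank(T) = 4.
The rank gives the maximum number of linearly independent columns: 4.

4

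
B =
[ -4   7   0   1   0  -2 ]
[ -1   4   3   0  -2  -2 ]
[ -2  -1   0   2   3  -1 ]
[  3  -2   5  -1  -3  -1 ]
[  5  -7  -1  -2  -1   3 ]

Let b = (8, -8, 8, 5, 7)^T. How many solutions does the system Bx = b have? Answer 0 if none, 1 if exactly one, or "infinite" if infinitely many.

Row reduce the augmented matrix [B | b].
R2 ← R2 − (1/4)·R1: [0, 9/4, 3, -1/4, -2, -3/2, -10]
R3 ← R3 − (1/2)·R1: [0, -9/2, 0, 3/2, 3, 0, 4]
R4 ← R4 + (3/4)·R1: [0, 13/4, 5, -1/4, -3, -5/2, 11]
R5 ← R5 + (5/4)·R1: [0, 7/4, -1, -3/4, -1, 1/2, 17]
R3 ← R3 + (2)·R2: [0, 0, 6, 1, -1, -3, -16]
R4 ← R4 − (13/9)·R2: [0, 0, 2/3, 1/9, -1/9, -1/3, 229/9]
R5 ← R5 − (7/9)·R2: [0, 0, -10/3, -5/9, 5/9, 5/3, 223/9]
R4 ← R4 − (1/9)·R3: [0, 0, 0, 0, 0, 0, 245/9]
R5 ← R5 + (5/9)·R3: [0, 0, 0, 0, 0, 0, 143/9]
R5 ← R5 − (143/245)·R4: [0, 0, 0, 0, 0, 0, 0]
The echelon form has 4 nonzero rows; the last pivot sits in the augmented column, so rank(B) = 3 but rank([B|b]) = 4.
Since the ranks differ, the system is inconsistent.
It has no solutions.

0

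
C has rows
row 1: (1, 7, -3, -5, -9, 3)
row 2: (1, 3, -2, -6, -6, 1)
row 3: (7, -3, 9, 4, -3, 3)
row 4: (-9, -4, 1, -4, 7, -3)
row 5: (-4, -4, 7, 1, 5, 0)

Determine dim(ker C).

1

Row reduce to echelon form.
R2 ← R2 − R1: [0, -4, 1, -1, 3, -2]
R3 ← R3 − (7)·R1: [0, -52, 30, 39, 60, -18]
R4 ← R4 + (9)·R1: [0, 59, -26, -49, -74, 24]
R5 ← R5 + (4)·R1: [0, 24, -5, -19, -31, 12]
R3 ← R3 − (13)·R2: [0, 0, 17, 52, 21, 8]
R4 ← R4 + (59/4)·R2: [0, 0, -45/4, -255/4, -119/4, -11/2]
R5 ← R5 + (6)·R2: [0, 0, 1, -25, -13, 0]
R4 ← R4 + (45/68)·R3: [0, 0, 0, -1995/68, -539/34, -7/34]
R5 ← R5 − (1/17)·R3: [0, 0, 0, -477/17, -242/17, -8/17]
R5 ← R5 − (636/665)·R4: [0, 0, 0, 0, 88/95, -26/95]
5 nonzero rows, so rank(C) = 5.
C has 6 columns; by rank–nullity, nullity = 6 − 5 = 1.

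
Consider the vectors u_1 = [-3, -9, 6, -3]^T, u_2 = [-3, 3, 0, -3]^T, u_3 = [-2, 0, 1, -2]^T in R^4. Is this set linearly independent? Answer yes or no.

no

Form the matrix with these vectors as rows and row reduce.
R2 ← R2 − R1: [0, 12, -6, 0]
R3 ← R3 − (2/3)·R1: [0, 6, -3, 0]
R3 ← R3 − (1/2)·R2: [0, 0, 0, 0]
2 nonzero rows, so the 3 vectors span a space of dimension 2.
Since 2 < 3, the vectors are linearly dependent.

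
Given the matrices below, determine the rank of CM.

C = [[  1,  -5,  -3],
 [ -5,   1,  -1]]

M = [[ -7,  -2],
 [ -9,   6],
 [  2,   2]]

2

First compute CM:
[[ 32, -38],
 [ 24,  14]]
Now row reduce the product.
R2 ← R2 − (3/4)·R1: [0, 85/2]
2 nonzero rows, so rank(CM) = 2.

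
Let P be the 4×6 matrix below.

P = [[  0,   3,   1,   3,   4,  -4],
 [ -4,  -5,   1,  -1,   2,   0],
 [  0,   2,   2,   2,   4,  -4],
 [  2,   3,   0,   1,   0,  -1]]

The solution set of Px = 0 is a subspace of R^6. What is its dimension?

3

Row reduce to echelon form.
Swap R1 ↔ R2
R4 ← R4 + (1/2)·R1: [0, 1/2, 1/2, 1/2, 1, -1]
R3 ← R3 − (2/3)·R2: [0, 0, 4/3, 0, 4/3, -4/3]
R4 ← R4 − (1/6)·R2: [0, 0, 1/3, 0, 1/3, -1/3]
R4 ← R4 − (1/4)·R3: [0, 0, 0, 0, 0, 0]
3 nonzero rows, so rank(P) = 3.
P has 6 columns; by rank–nullity, nullity = 6 − 3 = 3.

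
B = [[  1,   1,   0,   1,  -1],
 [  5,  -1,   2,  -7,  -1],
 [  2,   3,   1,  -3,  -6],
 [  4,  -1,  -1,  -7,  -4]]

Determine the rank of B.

4

Row reduce to echelon form.
R2 ← R2 − (5)·R1: [0, -6, 2, -12, 4]
R3 ← R3 − (2)·R1: [0, 1, 1, -5, -4]
R4 ← R4 − (4)·R1: [0, -5, -1, -11, 0]
R3 ← R3 + (1/6)·R2: [0, 0, 4/3, -7, -10/3]
R4 ← R4 − (5/6)·R2: [0, 0, -8/3, -1, -10/3]
R4 ← R4 + (2)·R3: [0, 0, 0, -15, -10]
Echelon form has 4 nonzero rows, so rank(B) = 4.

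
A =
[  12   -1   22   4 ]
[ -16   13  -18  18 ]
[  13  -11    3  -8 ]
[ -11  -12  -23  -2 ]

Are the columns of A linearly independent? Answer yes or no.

yes

Row reduce A to echelon form.
R2 ← R2 + (4/3)·R1: [0, 35/3, 34/3, 70/3]
R3 ← R3 − (13/12)·R1: [0, -119/12, -125/6, -37/3]
R4 ← R4 + (11/12)·R1: [0, -155/12, -17/6, 5/3]
R3 ← R3 + (17/20)·R2: [0, 0, -56/5, 15/2]
R4 ← R4 + (31/28)·R2: [0, 0, 68/7, 55/2]
R4 ← R4 + (85/98)·R3: [0, 0, 0, 6665/196]
4 pivots among 4 columns.
Every column is a pivot column, so the columns are linearly independent.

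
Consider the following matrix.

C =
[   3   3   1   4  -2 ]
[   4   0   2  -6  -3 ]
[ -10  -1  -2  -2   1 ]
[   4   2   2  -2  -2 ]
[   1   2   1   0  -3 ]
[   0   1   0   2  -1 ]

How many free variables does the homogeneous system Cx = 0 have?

Row reduce to echelon form.
R2 ← R2 − (4/3)·R1: [0, -4, 2/3, -34/3, -1/3]
R3 ← R3 + (10/3)·R1: [0, 9, 4/3, 34/3, -17/3]
R4 ← R4 − (4/3)·R1: [0, -2, 2/3, -22/3, 2/3]
R5 ← R5 − (1/3)·R1: [0, 1, 2/3, -4/3, -7/3]
R3 ← R3 + (9/4)·R2: [0, 0, 17/6, -85/6, -77/12]
R4 ← R4 − (1/2)·R2: [0, 0, 1/3, -5/3, 5/6]
R5 ← R5 + (1/4)·R2: [0, 0, 5/6, -25/6, -29/12]
R6 ← R6 + (1/4)·R2: [0, 0, 1/6, -5/6, -13/12]
R4 ← R4 − (2/17)·R3: [0, 0, 0, 0, 27/17]
R5 ← R5 − (5/17)·R3: [0, 0, 0, 0, -9/17]
R6 ← R6 − (1/17)·R3: [0, 0, 0, 0, -12/17]
R5 ← R5 + (1/3)·R4: [0, 0, 0, 0, 0]
R6 ← R6 + (4/9)·R4: [0, 0, 0, 0, 0]
4 nonzero rows, so rank(C) = 4.
C has 5 columns; by rank–nullity, nullity = 5 − 4 = 1.

1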